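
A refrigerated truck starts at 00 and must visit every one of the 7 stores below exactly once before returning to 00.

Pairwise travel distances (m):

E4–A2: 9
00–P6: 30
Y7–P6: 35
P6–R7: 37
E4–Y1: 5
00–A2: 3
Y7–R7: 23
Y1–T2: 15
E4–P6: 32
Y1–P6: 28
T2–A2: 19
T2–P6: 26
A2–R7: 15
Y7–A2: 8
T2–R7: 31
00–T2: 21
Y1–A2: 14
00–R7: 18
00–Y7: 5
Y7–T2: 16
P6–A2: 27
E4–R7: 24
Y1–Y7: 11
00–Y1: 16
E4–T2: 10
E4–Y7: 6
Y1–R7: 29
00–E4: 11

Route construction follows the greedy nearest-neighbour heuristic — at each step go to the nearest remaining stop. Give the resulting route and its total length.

Total distance 118 m via the nearest-neighbour route 00 → A2 → Y7 → E4 → Y1 → T2 → P6 → R7 → 00.

From 00: distances to unvisited — A2=3, Y7=5, E4=11, Y1=16, R7=18, T2=21, P6=30. Nearest is A2 (3).
From A2: distances to unvisited — Y7=8, E4=9, Y1=14, R7=15, T2=19, P6=27. Nearest is Y7 (8).
From Y7: distances to unvisited — E4=6, Y1=11, T2=16, R7=23, P6=35. Nearest is E4 (6).
From E4: distances to unvisited — Y1=5, T2=10, R7=24, P6=32. Nearest is Y1 (5).
From Y1: distances to unvisited — T2=15, P6=28, R7=29. Nearest is T2 (15).
From T2: distances to unvisited — P6=26, R7=31. Nearest is P6 (26).
From P6: distances to unvisited — R7=37. Nearest is R7 (37).
Return R7→00: 18.
Total = 3 + 8 + 6 + 5 + 15 + 26 + 37 + 18 = 118.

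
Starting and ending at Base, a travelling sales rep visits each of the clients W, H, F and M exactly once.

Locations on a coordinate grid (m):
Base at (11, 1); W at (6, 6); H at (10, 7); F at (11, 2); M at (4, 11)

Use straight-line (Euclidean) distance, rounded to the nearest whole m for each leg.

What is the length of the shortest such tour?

Base→W→H→F→M→Base: 7+4+5+11+12 = 39
Base→W→H→M→F→Base: 7+4+7+11+1 = 30
Base→W→F→H→M→Base: 7+6+5+7+12 = 37
Base→W→F→M→H→Base: 7+6+11+7+6 = 37
Base→W→M→H→F→Base: 7+5+7+5+1 = 25
Base→W→M→F→H→Base: 7+5+11+5+6 = 34
Base→H→W→F→M→Base: 6+4+6+11+12 = 39
Base→H→W→M→F→Base: 6+4+5+11+1 = 27
Base→H→F→W→M→Base: 6+5+6+5+12 = 34
Base→H→M→W→F→Base: 6+7+5+6+1 = 25
Base→F→W→H→M→Base: 1+6+4+7+12 = 30
Base→F→H→W→M→Base: 1+5+4+5+12 = 27
The minimum is 25.
One optimal route: Base → W → M → H → F → Base (or its reverse).

Minimum total distance: 25 m.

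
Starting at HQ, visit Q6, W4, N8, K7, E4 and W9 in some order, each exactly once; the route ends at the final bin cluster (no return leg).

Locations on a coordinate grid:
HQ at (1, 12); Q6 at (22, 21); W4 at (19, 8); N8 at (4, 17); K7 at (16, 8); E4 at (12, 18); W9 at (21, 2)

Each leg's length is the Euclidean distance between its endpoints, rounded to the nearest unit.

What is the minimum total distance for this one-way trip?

There are 6! = 720 possible orderings.
HQ - Q6 - W4 - N8 - K7 - E4 - W9: 23+13+17+15+11+18 = 97
HQ - Q6 - W4 - N8 - K7 - W9 - E4: 23+13+17+15+8+18 = 94
HQ - Q6 - W4 - N8 - E4 - K7 - W9: 23+13+17+8+11+8 = 80
HQ - Q6 - W4 - N8 - E4 - W9 - K7: 23+13+17+8+18+8 = 87
HQ - Q6 - W4 - N8 - W9 - K7 - E4: 23+13+17+23+8+11 = 95
HQ - Q6 - W4 - N8 - W9 - E4 - K7: 23+13+17+23+18+11 = 105
HQ - Q6 - W4 - K7 - N8 - E4 - W9: 23+13+3+15+8+18 = 80
HQ - Q6 - W4 - K7 - N8 - W9 - E4: 23+13+3+15+23+18 = 95
… (712 more)
HQ - N8 - E4 - Q6 - K7 - W4 - W9: 6+8+10+14+3+6 = 47  ← best
The minimum is 47.
One shortest path: HQ → N8 → E4 → Q6 → K7 → W4 → W9.

Minimum one-way distance = 47.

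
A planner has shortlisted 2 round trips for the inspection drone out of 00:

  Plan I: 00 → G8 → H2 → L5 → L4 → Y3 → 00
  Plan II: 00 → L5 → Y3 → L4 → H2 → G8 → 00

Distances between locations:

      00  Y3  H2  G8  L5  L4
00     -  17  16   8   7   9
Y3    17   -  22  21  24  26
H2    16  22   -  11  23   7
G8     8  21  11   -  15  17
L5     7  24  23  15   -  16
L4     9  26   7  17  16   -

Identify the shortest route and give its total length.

Plan I: 8 + 11 + 23 + 16 + 26 + 17 = 101
Plan II: 7 + 24 + 26 + 7 + 11 + 8 = 83

83 — Plan II is the shortest.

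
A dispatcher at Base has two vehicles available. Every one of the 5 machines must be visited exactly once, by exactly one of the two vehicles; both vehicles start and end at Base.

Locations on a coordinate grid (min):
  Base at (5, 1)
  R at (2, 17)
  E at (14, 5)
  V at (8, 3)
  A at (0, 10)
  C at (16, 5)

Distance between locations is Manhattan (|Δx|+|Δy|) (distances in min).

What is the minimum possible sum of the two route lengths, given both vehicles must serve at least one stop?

Try each way of splitting the stops between the two vehicles (each non-empty) and, for each split, find the best tour for each vehicle:
  {R} + {E, V, A, C}: 38 + 50 = 88
  {E} + {R, V, A, C}: 26 + 64 = 90
  {R, E} + {V, A, C}: 56 + 50 = 106
  {V} + {R, E, A, C}: 10 + 64 = 74
  {R, V} + {E, A, C}: 44 + 50 = 94
  {E, V} + {R, A, C}: 26 + 64 = 90
  … (15 splits in total)
  {R, A} + {E, V, C}: 42 + 30 = 72  ← best
Best: vehicle 1 Base → R → A → Base = 42; vehicle 2 Base → E → C → V → Base = 30; combined 72.

72 min — the smallest possible combined total.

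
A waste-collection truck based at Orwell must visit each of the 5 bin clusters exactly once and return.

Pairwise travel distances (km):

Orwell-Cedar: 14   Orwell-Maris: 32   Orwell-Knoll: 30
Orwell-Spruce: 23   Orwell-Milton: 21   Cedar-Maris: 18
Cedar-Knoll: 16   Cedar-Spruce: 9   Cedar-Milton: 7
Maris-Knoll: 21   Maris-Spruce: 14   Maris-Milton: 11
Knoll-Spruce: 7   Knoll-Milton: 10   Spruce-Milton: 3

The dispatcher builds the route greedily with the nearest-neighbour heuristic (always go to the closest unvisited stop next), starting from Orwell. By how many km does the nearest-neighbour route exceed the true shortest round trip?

From Orwell: Cedar=14, Milton=21, Spruce=23, Knoll=30, Maris=32 → choose Cedar (14).
From Cedar: Milton=7, Spruce=9, Knoll=16, Maris=18 → choose Milton (7).
From Milton: Spruce=3, Knoll=10, Maris=11 → choose Spruce (3).
From Spruce: Knoll=7, Maris=14 → choose Knoll (7).
From Knoll: Maris=21 → choose Maris (21).
NN route Orwell → Cedar → Milton → Spruce → Knoll → Maris → Orwell costs 84.
Optimal: Orwell → Cedar → Maris → Milton → Knoll → Spruce → Orwell costs 83 (by enumerating all 60 distinct tours).
Excess = 84 − 83 = 1.

Excess over optimum: 1 km.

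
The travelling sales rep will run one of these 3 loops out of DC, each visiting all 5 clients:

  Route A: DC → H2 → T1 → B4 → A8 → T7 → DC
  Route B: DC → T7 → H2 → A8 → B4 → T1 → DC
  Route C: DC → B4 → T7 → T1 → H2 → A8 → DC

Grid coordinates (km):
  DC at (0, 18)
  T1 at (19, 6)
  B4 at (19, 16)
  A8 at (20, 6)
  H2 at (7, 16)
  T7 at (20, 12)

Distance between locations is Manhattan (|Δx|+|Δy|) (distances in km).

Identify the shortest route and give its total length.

84 km — Route A is the shortest.

Route A: 9 + 22 + 10 + 11 + 6 + 26 = 84
Route B: 26 + 17 + 23 + 11 + 10 + 31 = 118
Route C: 21 + 5 + 7 + 22 + 23 + 32 = 110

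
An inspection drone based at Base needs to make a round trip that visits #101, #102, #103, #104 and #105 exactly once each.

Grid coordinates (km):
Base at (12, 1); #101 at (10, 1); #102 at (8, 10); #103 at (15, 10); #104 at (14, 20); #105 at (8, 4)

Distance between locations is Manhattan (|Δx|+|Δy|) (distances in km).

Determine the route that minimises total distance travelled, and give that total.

52 km — the shortest possible round trip.

Base→#101→#102→#103→#104→#105→Base: 2+11+7+11+22+7 = 60
Base→#101→#102→#103→#105→#104→Base: 2+11+7+13+22+21 = 76
Base→#101→#102→#104→#103→#105→Base: 2+11+16+11+13+7 = 60
Base→#101→#102→#104→#105→#103→Base: 2+11+16+22+13+12 = 76
Base→#101→#102→#105→#103→#104→Base: 2+11+6+13+11+21 = 64
Base→#101→#102→#105→#104→#103→Base: 2+11+6+22+11+12 = 64
Base→#101→#103→#102→#104→#105→Base: 2+14+7+16+22+7 = 68
Base→#101→#103→#102→#105→#104→Base: 2+14+7+6+22+21 = 72
Base→#101→#103→#104→#102→#105→Base: 2+14+11+16+6+7 = 56
Base→#101→#103→#104→#105→#102→Base: 2+14+11+22+6+13 = 68
Base→#101→#103→#105→#102→#104→Base: 2+14+13+6+16+21 = 72
Base→#101→#103→#105→#104→#102→Base: 2+14+13+22+16+13 = 80
Base→#101→#104→#102→#103→#105→Base: 2+23+16+7+13+7 = 68
Base→#101→#104→#102→#105→#103→Base: 2+23+16+6+13+12 = 72
… (46 more)
Base→#101→#105→#102→#103→#104→Base: 2+5+6+7+11+21 = 52  ← best
The minimum is 52.
One optimal route: Base → #101 → #105 → #102 → #103 → #104 → Base (or its reverse).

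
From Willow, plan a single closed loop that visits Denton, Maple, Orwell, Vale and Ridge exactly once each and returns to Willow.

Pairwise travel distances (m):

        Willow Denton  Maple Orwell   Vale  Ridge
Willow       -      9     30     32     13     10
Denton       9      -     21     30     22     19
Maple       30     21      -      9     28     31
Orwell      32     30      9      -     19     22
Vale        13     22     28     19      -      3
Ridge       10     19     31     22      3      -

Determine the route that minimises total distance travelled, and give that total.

With 5 stops there are 5!/2 = 60 distinct round trips (a route and its reverse cost the same).
Willow - Denton - Maple - Orwell - Vale - Ridge - Willow: 9+21+9+19+3+10 = 71
Willow - Denton - Maple - Orwell - Ridge - Vale - Willow: 9+21+9+22+3+13 = 77
Willow - Denton - Maple - Vale - Orwell - Ridge - Willow: 9+21+28+19+22+10 = 109
Willow - Denton - Maple - Vale - Ridge - Orwell - Willow: 9+21+28+3+22+32 = 115
Willow - Denton - Maple - Ridge - Orwell - Vale - Willow: 9+21+31+22+19+13 = 115
Willow - Denton - Maple - Ridge - Vale - Orwell - Willow: 9+21+31+3+19+32 = 115
Willow - Denton - Orwell - Maple - Vale - Ridge - Willow: 9+30+9+28+3+10 = 89
Willow - Denton - Orwell - Maple - Ridge - Vale - Willow: 9+30+9+31+3+13 = 95
Willow - Denton - Orwell - Vale - Maple - Ridge - Willow: 9+30+19+28+31+10 = 127
Willow - Denton - Orwell - Vale - Ridge - Maple - Willow: 9+30+19+3+31+30 = 122
Willow - Denton - Orwell - Ridge - Maple - Vale - Willow: 9+30+22+31+28+13 = 133
Willow - Denton - Orwell - Ridge - Vale - Maple - Willow: 9+30+22+3+28+30 = 122
Willow - Denton - Vale - Maple - Orwell - Ridge - Willow: 9+22+28+9+22+10 = 100
Willow - Denton - Vale - Maple - Ridge - Orwell - Willow: 9+22+28+31+22+32 = 144
… (46 more)
The minimum is 71.
One optimal route: Willow → Denton → Maple → Orwell → Vale → Ridge → Willow (or its reverse).

71 m — the shortest possible round trip.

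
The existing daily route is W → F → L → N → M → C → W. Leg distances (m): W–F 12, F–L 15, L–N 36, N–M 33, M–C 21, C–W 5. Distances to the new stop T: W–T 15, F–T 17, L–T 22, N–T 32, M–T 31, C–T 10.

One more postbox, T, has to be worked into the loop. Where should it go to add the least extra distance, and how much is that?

Insertion cost between consecutive stops i–j is d(i,T) + d(T,j) − d(i,j):
  between W and F: 15 + 17 − 12 = 20
  between F and L: 17 + 22 − 15 = 24
  between L and N: 22 + 32 − 36 = 18
  between N and M: 32 + 31 − 33 = 30
  between M and C: 31 + 10 − 21 = 20
  between C and W: 10 + 15 − 5 = 20
Cheapest insertion is between L and N, adding 18.
New total = 122 + 18 = 140.

Minimum extra distance: 18 m, inserting T between L and N.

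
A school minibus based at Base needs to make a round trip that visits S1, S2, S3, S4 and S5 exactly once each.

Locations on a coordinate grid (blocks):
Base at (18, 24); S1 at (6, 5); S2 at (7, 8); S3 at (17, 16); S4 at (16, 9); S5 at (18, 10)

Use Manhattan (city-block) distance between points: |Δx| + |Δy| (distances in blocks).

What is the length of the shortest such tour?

Minimum total distance: 62 blocks.

There are 60 distinct closed tours to check (reversals are equivalent).
Base - S1 - S2 - S3 - S4 - S5 - Base: 31+4+18+8+3+14 = 78
Base - S1 - S2 - S3 - S5 - S4 - Base: 31+4+18+7+3+17 = 80
Base - S1 - S2 - S4 - S3 - S5 - Base: 31+4+10+8+7+14 = 74
Base - S1 - S2 - S4 - S5 - S3 - Base: 31+4+10+3+7+9 = 64
Base - S1 - S2 - S5 - S3 - S4 - Base: 31+4+13+7+8+17 = 80
Base - S1 - S2 - S5 - S4 - S3 - Base: 31+4+13+3+8+9 = 68
Base - S1 - S3 - S2 - S4 - S5 - Base: 31+22+18+10+3+14 = 98
Base - S1 - S3 - S2 - S5 - S4 - Base: 31+22+18+13+3+17 = 104
Base - S1 - S3 - S4 - S2 - S5 - Base: 31+22+8+10+13+14 = 98
Base - S1 - S3 - S4 - S5 - S2 - Base: 31+22+8+3+13+27 = 104
Base - S1 - S3 - S5 - S2 - S4 - Base: 31+22+7+13+10+17 = 100
Base - S1 - S3 - S5 - S4 - S2 - Base: 31+22+7+3+10+27 = 100
Base - S1 - S4 - S2 - S3 - S5 - Base: 31+14+10+18+7+14 = 94
Base - S1 - S4 - S2 - S5 - S3 - Base: 31+14+10+13+7+9 = 84
… (46 more)
Base - S3 - S1 - S2 - S4 - S5 - Base: 9+22+4+10+3+14 = 62  ← best
The minimum is 62.
One optimal route: Base → S3 → S1 → S2 → S4 → S5 → Base (or its reverse).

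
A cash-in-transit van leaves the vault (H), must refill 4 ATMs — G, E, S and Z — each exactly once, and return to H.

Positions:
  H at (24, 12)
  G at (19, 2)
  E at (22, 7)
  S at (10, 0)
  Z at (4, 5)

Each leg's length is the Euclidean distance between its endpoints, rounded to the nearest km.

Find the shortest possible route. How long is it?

H→G→E→S→Z→H: 11+6+14+8+21 = 60
H→G→E→Z→S→H: 11+6+18+8+18 = 61
H→G→S→E→Z→H: 11+9+14+18+21 = 73
H→G→S→Z→E→H: 11+9+8+18+5 = 51
H→G→Z→E→S→H: 11+15+18+14+18 = 76
H→G→Z→S→E→H: 11+15+8+14+5 = 53
H→E→G→S→Z→H: 5+6+9+8+21 = 49
H→E→G→Z→S→H: 5+6+15+8+18 = 52
H→E→S→G→Z→H: 5+14+9+15+21 = 64
H→E→Z→G→S→H: 5+18+15+9+18 = 65
H→S→G→E→Z→H: 18+9+6+18+21 = 72
H→S→E→G→Z→H: 18+14+6+15+21 = 74
The minimum is 49.
One optimal route: H → E → G → S → Z → H (or its reverse).

Shortest round trip = 49 km.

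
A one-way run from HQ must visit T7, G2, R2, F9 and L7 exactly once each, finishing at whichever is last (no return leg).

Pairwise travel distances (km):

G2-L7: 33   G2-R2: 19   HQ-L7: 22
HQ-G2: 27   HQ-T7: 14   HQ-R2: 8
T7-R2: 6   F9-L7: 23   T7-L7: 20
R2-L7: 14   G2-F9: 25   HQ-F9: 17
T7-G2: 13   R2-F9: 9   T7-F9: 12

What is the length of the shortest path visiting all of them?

Minimum one-way distance = 70 km.

There are 5! = 120 possible orderings.
HQ→T7→G2→R2→F9→L7: 14+13+19+9+23 = 78
HQ→T7→G2→R2→L7→F9: 14+13+19+14+23 = 83
HQ→T7→G2→F9→R2→L7: 14+13+25+9+14 = 75
HQ→T7→G2→F9→L7→R2: 14+13+25+23+14 = 89
HQ→T7→G2→L7→R2→F9: 14+13+33+14+9 = 83
HQ→T7→G2→L7→F9→R2: 14+13+33+23+9 = 92
HQ→T7→R2→G2→F9→L7: 14+6+19+25+23 = 87
HQ→T7→R2→G2→L7→F9: 14+6+19+33+23 = 95
HQ→T7→R2→F9→G2→L7: 14+6+9+25+33 = 87
HQ→T7→R2→F9→L7→G2: 14+6+9+23+33 = 85
HQ→T7→R2→L7→G2→F9: 14+6+14+33+25 = 92
HQ→T7→R2→L7→F9→G2: 14+6+14+23+25 = 82
HQ→T7→F9→G2→R2→L7: 14+12+25+19+14 = 84
HQ→T7→F9→G2→L7→R2: 14+12+25+33+14 = 98
… (106 more)
HQ→R2→L7→F9→T7→G2: 8+14+23+12+13 = 70  ← best
The minimum is 70.
One shortest path: HQ → R2 → L7 → F9 → T7 → G2.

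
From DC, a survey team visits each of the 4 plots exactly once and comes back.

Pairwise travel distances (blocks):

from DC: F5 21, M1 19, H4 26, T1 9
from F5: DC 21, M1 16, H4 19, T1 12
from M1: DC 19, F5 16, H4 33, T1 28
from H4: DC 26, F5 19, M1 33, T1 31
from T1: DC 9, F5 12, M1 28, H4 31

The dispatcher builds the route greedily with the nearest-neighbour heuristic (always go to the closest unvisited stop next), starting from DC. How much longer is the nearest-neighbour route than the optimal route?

DC: T1=9, M1=19, F5=21, H4=26 ⇒ T1
T1: F5=12, M1=28, H4=31 ⇒ F5
F5: M1=16, H4=19 ⇒ M1
M1: H4=33 ⇒ H4
NN route DC → T1 → F5 → M1 → H4 → DC costs 96.
Optimal: DC → M1 → H4 → F5 → T1 → DC costs 92 (by enumerating all 12 distinct tours).
Excess = 96 − 92 = 4.

The nearest-neighbour route is 4 blocks longer than optimal.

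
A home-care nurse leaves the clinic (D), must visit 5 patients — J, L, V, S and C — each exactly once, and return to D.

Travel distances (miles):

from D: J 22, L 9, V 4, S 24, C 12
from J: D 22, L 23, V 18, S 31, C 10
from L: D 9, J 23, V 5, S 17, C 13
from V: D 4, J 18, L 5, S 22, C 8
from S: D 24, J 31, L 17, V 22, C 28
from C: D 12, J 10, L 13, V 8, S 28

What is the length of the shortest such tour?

79 miles — the shortest possible round trip.

With 5 stops there are 5!/2 = 60 distinct round trips (a route and its reverse cost the same).
D → J → L → V → S → C → D: 22+23+5+22+28+12 = 112
D → J → L → V → C → S → D: 22+23+5+8+28+24 = 110
D → J → L → S → V → C → D: 22+23+17+22+8+12 = 104
D → J → L → S → C → V → D: 22+23+17+28+8+4 = 102
D → J → L → C → V → S → D: 22+23+13+8+22+24 = 112
D → J → L → C → S → V → D: 22+23+13+28+22+4 = 112
D → J → V → L → S → C → D: 22+18+5+17+28+12 = 102
D → J → V → L → C → S → D: 22+18+5+13+28+24 = 110
D → J → V → S → L → C → D: 22+18+22+17+13+12 = 104
D → J → V → S → C → L → D: 22+18+22+28+13+9 = 112
D → J → V → C → L → S → D: 22+18+8+13+17+24 = 102
D → J → V → C → S → L → D: 22+18+8+28+17+9 = 102
D → J → S → L → V → C → D: 22+31+17+5+8+12 = 95
D → J → S → L → C → V → D: 22+31+17+13+8+4 = 95
… (46 more)
D → L → S → J → C → V → D: 9+17+31+10+8+4 = 79  ← best
The minimum is 79.
One optimal route: D → L → S → J → C → V → D (or its reverse).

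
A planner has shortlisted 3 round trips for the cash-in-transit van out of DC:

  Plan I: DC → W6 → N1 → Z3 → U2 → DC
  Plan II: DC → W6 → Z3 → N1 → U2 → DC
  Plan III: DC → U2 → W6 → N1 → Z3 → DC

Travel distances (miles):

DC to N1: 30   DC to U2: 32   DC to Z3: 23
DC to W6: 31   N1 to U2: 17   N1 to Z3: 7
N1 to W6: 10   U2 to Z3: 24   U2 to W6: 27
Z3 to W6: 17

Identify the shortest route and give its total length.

99 miles — Plan III is the shortest.

Plan I: 31 + 10 + 7 + 24 + 32 = 104
Plan II: 31 + 17 + 7 + 17 + 32 = 104
Plan III: 32 + 27 + 10 + 7 + 23 = 99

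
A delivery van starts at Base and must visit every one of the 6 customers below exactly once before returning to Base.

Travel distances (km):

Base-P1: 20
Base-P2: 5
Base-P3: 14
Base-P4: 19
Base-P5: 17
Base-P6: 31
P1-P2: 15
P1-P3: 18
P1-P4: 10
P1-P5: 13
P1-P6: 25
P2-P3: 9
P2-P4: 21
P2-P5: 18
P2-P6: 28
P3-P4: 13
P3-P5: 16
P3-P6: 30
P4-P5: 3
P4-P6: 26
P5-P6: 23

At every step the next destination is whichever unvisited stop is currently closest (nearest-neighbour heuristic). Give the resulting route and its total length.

Base → [P2:5 / P3:14 / P5:17 / P4:19 / P1:20 / P6:31] → P2 (5)
P2 → [P3:9 / P1:15 / P5:18 / P4:21 / P6:28] → P3 (9)
P3 → [P4:13 / P5:16 / P1:18 / P6:30] → P4 (13)
P4 → [P5:3 / P1:10 / P6:26] → P5 (3)
P5 → [P1:13 / P6:23] → P1 (13)
P1 → [P6:25] → P6 (25)
Return P6→Base: 31.
Total = 5 + 9 + 13 + 3 + 13 + 25 + 31 = 99.

Total distance 99 km via the nearest-neighbour route Base → P2 → P3 → P4 → P5 → P1 → P6 → Base.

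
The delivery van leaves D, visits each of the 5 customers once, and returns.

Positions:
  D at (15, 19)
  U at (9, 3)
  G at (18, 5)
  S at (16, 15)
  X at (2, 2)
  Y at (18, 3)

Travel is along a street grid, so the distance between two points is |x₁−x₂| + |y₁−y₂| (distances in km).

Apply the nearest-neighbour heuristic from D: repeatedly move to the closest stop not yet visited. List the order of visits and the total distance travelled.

66 km along D → S → G → Y → U → X → D.

D → [S:5 / G:17 / Y:19 / U:22 / X:30] → S (5)
S → [G:12 / Y:14 / U:19 / X:27] → G (12)
G → [Y:2 / U:11 / X:19] → Y (2)
Y → [U:9 / X:17] → U (9)
U → [X:8] → X (8)
Return X→D: 30.
Total = 5 + 12 + 2 + 9 + 8 + 30 = 66.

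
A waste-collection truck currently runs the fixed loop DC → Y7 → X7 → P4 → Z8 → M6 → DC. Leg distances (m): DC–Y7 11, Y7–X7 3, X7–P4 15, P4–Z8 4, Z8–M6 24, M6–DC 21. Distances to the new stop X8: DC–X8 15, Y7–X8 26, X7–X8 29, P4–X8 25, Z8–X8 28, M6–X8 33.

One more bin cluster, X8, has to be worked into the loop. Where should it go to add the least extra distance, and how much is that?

Adding 27 m by placing X8 on the M6–DC leg.

Insertion cost between consecutive stops i–j is d(i,X8) + d(X8,j) − d(i,j):
  between DC and Y7: 15 + 26 − 11 = 30
  between Y7 and X7: 26 + 29 − 3 = 52
  between X7 and P4: 29 + 25 − 15 = 39
  between P4 and Z8: 25 + 28 − 4 = 49
  between Z8 and M6: 28 + 33 − 24 = 37
  between M6 and DC: 33 + 15 − 21 = 27
Cheapest insertion is between M6 and DC, adding 27.
New total = 78 + 27 = 105.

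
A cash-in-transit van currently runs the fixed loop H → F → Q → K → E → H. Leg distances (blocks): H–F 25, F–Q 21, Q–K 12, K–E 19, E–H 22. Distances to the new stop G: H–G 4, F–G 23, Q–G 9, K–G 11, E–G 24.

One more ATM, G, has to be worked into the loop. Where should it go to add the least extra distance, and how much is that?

Insertion cost between consecutive stops i–j is d(i,G) + d(G,j) − d(i,j):
  between H and F: 4 + 23 − 25 = 2
  between F and Q: 23 + 9 − 21 = 11
  between Q and K: 9 + 11 − 12 = 8
  between K and E: 11 + 24 − 19 = 16
  between E and H: 24 + 4 − 22 = 6
Cheapest insertion is between H and F, adding 2.
New total = 99 + 2 = 101.

+2 blocks — insert G between H and F.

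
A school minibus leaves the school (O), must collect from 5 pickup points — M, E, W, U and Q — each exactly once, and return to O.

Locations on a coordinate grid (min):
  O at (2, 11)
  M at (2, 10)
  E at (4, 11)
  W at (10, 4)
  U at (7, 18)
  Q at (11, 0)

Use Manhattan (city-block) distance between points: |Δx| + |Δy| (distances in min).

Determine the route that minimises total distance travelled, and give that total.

There are 60 distinct closed tours to check (reversals are equivalent).
O → M → E → W → U → Q → O: 1+3+13+17+22+20 = 76
O → M → E → W → Q → U → O: 1+3+13+5+22+12 = 56
O → M → E → U → W → Q → O: 1+3+10+17+5+20 = 56
O → M → E → U → Q → W → O: 1+3+10+22+5+15 = 56
O → M → E → Q → W → U → O: 1+3+18+5+17+12 = 56
O → M → E → Q → U → W → O: 1+3+18+22+17+15 = 76
O → M → W → E → U → Q → O: 1+14+13+10+22+20 = 80
O → M → W → E → Q → U → O: 1+14+13+18+22+12 = 80
O → M → W → U → E → Q → O: 1+14+17+10+18+20 = 80
O → M → W → U → Q → E → O: 1+14+17+22+18+2 = 74
O → M → W → Q → E → U → O: 1+14+5+18+10+12 = 60
O → M → W → Q → U → E → O: 1+14+5+22+10+2 = 54
O → M → U → E → W → Q → O: 1+13+10+13+5+20 = 62
O → M → U → E → Q → W → O: 1+13+10+18+5+15 = 62
… (46 more)
The minimum is 54.
One optimal route: O → M → W → Q → U → E → O (or its reverse).

54 min — the shortest possible round trip.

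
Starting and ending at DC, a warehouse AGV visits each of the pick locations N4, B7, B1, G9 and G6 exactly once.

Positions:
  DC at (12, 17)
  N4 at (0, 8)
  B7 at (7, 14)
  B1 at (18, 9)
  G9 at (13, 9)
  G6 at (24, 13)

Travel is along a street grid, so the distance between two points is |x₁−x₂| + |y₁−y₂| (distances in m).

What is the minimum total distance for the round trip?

DC→N4→B7→B1→G9→G6→DC: 21+13+16+5+15+16 = 86
DC→N4→B7→B1→G6→G9→DC: 21+13+16+10+15+9 = 84
DC→N4→B7→G9→B1→G6→DC: 21+13+11+5+10+16 = 76
DC→N4→B7→G9→G6→B1→DC: 21+13+11+15+10+14 = 84
DC→N4→B7→G6→B1→G9→DC: 21+13+18+10+5+9 = 76
DC→N4→B7→G6→G9→B1→DC: 21+13+18+15+5+14 = 86
DC→N4→B1→B7→G9→G6→DC: 21+19+16+11+15+16 = 98
DC→N4→B1→B7→G6→G9→DC: 21+19+16+18+15+9 = 98
DC→N4→B1→G9→B7→G6→DC: 21+19+5+11+18+16 = 90
DC→N4→B1→G9→G6→B7→DC: 21+19+5+15+18+8 = 86
DC→N4→B1→G6→B7→G9→DC: 21+19+10+18+11+9 = 88
DC→N4→B1→G6→G9→B7→DC: 21+19+10+15+11+8 = 84
DC→N4→G9→B7→B1→G6→DC: 21+14+11+16+10+16 = 88
DC→N4→G9→B7→G6→B1→DC: 21+14+11+18+10+14 = 88
… (46 more)
DC→B7→N4→G9→B1→G6→DC: 8+13+14+5+10+16 = 66  ← best
The minimum is 66.
One optimal route: DC → B7 → N4 → G9 → B1 → G6 → DC (or its reverse).

66 m — the shortest possible round trip.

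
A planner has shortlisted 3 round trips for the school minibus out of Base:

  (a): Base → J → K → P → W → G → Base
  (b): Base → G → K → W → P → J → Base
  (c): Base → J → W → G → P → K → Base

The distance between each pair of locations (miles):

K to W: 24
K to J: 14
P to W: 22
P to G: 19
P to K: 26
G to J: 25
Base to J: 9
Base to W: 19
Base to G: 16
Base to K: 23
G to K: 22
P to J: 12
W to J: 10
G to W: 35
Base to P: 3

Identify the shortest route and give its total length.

(a): 9 + 14 + 26 + 22 + 35 + 16 = 122
(b): 16 + 22 + 24 + 22 + 12 + 9 = 105
(c): 9 + 10 + 35 + 19 + 26 + 23 = 122

Shortest is (b), total 105 miles.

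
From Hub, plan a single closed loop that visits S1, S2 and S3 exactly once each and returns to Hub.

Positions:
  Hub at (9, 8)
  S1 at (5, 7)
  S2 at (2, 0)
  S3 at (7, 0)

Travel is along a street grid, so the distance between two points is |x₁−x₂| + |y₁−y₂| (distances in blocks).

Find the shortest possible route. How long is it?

There are 3 distinct closed tours to check (reversals are equivalent).
Hub-S1-S2-S3-Hub: 5+10+5+10 = 30
Hub-S1-S3-S2-Hub: 5+9+5+15 = 34
Hub-S2-S1-S3-Hub: 15+10+9+10 = 44
The minimum is 30.
One optimal route: Hub → S1 → S2 → S3 → Hub (or its reverse).

Minimum total distance: 30 blocks.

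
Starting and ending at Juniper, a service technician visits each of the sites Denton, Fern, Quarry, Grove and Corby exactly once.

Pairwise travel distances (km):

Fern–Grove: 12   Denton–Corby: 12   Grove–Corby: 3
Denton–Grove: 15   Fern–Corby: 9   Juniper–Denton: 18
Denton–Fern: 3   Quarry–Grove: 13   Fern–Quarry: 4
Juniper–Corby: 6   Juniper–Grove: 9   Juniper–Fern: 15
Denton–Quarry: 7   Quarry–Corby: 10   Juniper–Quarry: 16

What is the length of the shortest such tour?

With 5 stops there are 5!/2 = 60 distinct round trips (a route and its reverse cost the same).
Juniper→Denton→Fern→Quarry→Grove→Corby→Juniper: 18+3+4+13+3+6 = 47
Juniper→Denton→Fern→Quarry→Corby→Grove→Juniper: 18+3+4+10+3+9 = 47
Juniper→Denton→Fern→Grove→Quarry→Corby→Juniper: 18+3+12+13+10+6 = 62
Juniper→Denton→Fern→Grove→Corby→Quarry→Juniper: 18+3+12+3+10+16 = 62
Juniper→Denton→Fern→Corby→Quarry→Grove→Juniper: 18+3+9+10+13+9 = 62
Juniper→Denton→Fern→Corby→Grove→Quarry→Juniper: 18+3+9+3+13+16 = 62
Juniper→Denton→Quarry→Fern→Grove→Corby→Juniper: 18+7+4+12+3+6 = 50
Juniper→Denton→Quarry→Fern→Corby→Grove→Juniper: 18+7+4+9+3+9 = 50
Juniper→Denton→Quarry→Grove→Fern→Corby→Juniper: 18+7+13+12+9+6 = 65
Juniper→Denton→Quarry→Grove→Corby→Fern→Juniper: 18+7+13+3+9+15 = 65
Juniper→Denton→Quarry→Corby→Fern→Grove→Juniper: 18+7+10+9+12+9 = 65
Juniper→Denton→Quarry→Corby→Grove→Fern→Juniper: 18+7+10+3+12+15 = 65
Juniper→Denton→Grove→Fern→Quarry→Corby→Juniper: 18+15+12+4+10+6 = 65
Juniper→Denton→Grove→Fern→Corby→Quarry→Juniper: 18+15+12+9+10+16 = 80
… (46 more)
The minimum is 47.
One optimal route: Juniper → Denton → Fern → Quarry → Grove → Corby → Juniper (or its reverse).

Shortest round trip = 47 km.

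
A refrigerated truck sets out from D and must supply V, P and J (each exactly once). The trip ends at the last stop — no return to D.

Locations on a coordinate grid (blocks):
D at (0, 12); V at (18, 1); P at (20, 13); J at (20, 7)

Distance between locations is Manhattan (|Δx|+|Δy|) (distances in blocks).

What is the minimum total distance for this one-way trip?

There are 3! = 6 possible orderings.
D - V - P - J: 29+14+6 = 49
D - V - J - P: 29+8+6 = 43
D - P - V - J: 21+14+8 = 43
D - P - J - V: 21+6+8 = 35
D - J - V - P: 25+8+14 = 47
D - J - P - V: 25+6+14 = 45
The minimum is 35.
One shortest path: D → P → J → V.

Minimum one-way distance = 35 blocks.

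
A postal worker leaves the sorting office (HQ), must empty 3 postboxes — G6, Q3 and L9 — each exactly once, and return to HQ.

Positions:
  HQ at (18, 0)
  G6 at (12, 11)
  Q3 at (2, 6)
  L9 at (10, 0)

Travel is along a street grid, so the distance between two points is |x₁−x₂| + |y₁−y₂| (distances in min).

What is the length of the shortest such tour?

54 min — the shortest possible round trip.

With 3 stops there are 3!/2 = 3 distinct round trips (a route and its reverse cost the same).
HQ-G6-Q3-L9-HQ: 17+15+14+8 = 54
HQ-G6-L9-Q3-HQ: 17+13+14+22 = 66
HQ-Q3-G6-L9-HQ: 22+15+13+8 = 58
The minimum is 54.
One optimal route: HQ → G6 → Q3 → L9 → HQ (or its reverse).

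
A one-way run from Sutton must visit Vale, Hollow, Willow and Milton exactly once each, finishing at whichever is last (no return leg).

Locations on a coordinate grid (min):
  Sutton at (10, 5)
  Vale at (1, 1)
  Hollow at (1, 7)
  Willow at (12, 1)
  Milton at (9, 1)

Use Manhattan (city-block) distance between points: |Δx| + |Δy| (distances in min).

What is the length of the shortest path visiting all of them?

Shortest open route: 23 min.

There are 4! = 24 possible orderings.
Sutton → Vale → Hollow → Willow → Milton: 13+6+17+3 = 39
Sutton → Vale → Hollow → Milton → Willow: 13+6+14+3 = 36
Sutton → Vale → Willow → Hollow → Milton: 13+11+17+14 = 55
Sutton → Vale → Willow → Milton → Hollow: 13+11+3+14 = 41
Sutton → Vale → Milton → Hollow → Willow: 13+8+14+17 = 52
Sutton → Vale → Milton → Willow → Hollow: 13+8+3+17 = 41
Sutton → Hollow → Vale → Willow → Milton: 11+6+11+3 = 31
Sutton → Hollow → Vale → Milton → Willow: 11+6+8+3 = 28
Sutton → Hollow → Willow → Vale → Milton: 11+17+11+8 = 47
Sutton → Hollow → Willow → Milton → Vale: 11+17+3+8 = 39
Sutton → Hollow → Milton → Vale → Willow: 11+14+8+11 = 44
Sutton → Hollow → Milton → Willow → Vale: 11+14+3+11 = 39
Sutton → Willow → Vale → Hollow → Milton: 6+11+6+14 = 37
Sutton → Willow → Vale → Milton → Hollow: 6+11+8+14 = 39
… (10 more)
Sutton → Willow → Milton → Vale → Hollow: 6+3+8+6 = 23  ← best
The minimum is 23.
One shortest path: Sutton → Willow → Milton → Vale → Hollow.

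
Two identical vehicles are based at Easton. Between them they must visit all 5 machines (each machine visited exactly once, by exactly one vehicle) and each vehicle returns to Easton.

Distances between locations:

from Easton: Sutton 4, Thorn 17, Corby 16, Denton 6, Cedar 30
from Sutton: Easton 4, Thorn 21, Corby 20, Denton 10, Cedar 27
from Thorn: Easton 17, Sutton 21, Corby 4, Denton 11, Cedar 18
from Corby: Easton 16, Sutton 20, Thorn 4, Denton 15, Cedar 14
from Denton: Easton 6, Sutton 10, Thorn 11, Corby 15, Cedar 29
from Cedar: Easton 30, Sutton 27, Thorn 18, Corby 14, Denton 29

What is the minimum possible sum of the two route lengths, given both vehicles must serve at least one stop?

Minimum combined distance: 73.

There are 2^4 − 1 = 15 ways to divide the 5 stops into two non-empty groups. For each, the best each vehicle can do is its own shortest tour through its group:
  {Sutton} + {Thorn, Corby, Denton, Cedar}: 8 + 65 = 73
  {Thorn} + {Sutton, Corby, Denton, Cedar}: 34 + 66 = 100
  {Sutton, Thorn} + {Corby, Denton, Cedar}: 42 + 65 = 107
  {Corby} + {Sutton, Thorn, Denton, Cedar}: 32 + 66 = 98
  {Sutton, Corby} + {Thorn, Denton, Cedar}: 40 + 65 = 105
  {Thorn, Corby} + {Sutton, Denton, Cedar}: 37 + 66 = 103
  … (15 splits in total)
Best: vehicle 1 Easton → Sutton → Easton = 8; vehicle 2 Easton → Corby → Cedar → Thorn → Denton → Easton = 65; combined 73.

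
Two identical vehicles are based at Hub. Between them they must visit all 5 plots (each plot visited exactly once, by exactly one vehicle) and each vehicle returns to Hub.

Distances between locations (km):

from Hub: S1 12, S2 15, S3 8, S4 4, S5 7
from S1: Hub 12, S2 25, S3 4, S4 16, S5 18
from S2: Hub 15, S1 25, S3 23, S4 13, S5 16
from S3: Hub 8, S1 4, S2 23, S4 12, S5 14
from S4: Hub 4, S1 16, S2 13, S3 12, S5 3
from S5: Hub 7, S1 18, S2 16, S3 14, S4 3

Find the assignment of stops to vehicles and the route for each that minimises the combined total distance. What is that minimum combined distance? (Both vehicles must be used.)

62 km — the smallest possible combined total.

Check every non-empty split of the stops between the two vehicles; for each half take its own optimal tour:
  {S1} + {S2, S3, S4, S5}: 24 + 53 = 77
  {S2} + {S1, S3, S4, S5}: 30 + 37 = 67
  {S1, S2} + {S3, S4, S5}: 52 + 29 = 81
  {S3} + {S1, S2, S4, S5}: 16 + 60 = 76
  {S1, S3} + {S2, S4, S5}: 24 + 38 = 62
  {S2, S3} + {S1, S4, S5}: 46 + 37 = 83
  … (15 splits in total)
Best: vehicle 1 Hub → S1 → S3 → Hub = 24; vehicle 2 Hub → S2 → S4 → S5 → Hub = 38; combined 62.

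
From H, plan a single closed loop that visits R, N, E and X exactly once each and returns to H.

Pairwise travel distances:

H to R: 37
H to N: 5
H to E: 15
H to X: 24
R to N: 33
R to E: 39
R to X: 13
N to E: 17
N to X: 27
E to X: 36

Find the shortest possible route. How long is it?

Minimum total distance: 98.

There are 12 distinct closed tours to check (reversals are equivalent).
H-R-N-E-X-H: 37+33+17+36+24 = 147
H-R-N-X-E-H: 37+33+27+36+15 = 148
H-R-E-N-X-H: 37+39+17+27+24 = 144
H-R-E-X-N-H: 37+39+36+27+5 = 144
H-R-X-N-E-H: 37+13+27+17+15 = 109
H-R-X-E-N-H: 37+13+36+17+5 = 108
H-N-R-E-X-H: 5+33+39+36+24 = 137
H-N-R-X-E-H: 5+33+13+36+15 = 102
H-N-E-R-X-H: 5+17+39+13+24 = 98
H-N-X-R-E-H: 5+27+13+39+15 = 99
H-E-R-N-X-H: 15+39+33+27+24 = 138
H-E-N-R-X-H: 15+17+33+13+24 = 102
The minimum is 98.
One optimal route: H → N → E → R → X → H (or its reverse).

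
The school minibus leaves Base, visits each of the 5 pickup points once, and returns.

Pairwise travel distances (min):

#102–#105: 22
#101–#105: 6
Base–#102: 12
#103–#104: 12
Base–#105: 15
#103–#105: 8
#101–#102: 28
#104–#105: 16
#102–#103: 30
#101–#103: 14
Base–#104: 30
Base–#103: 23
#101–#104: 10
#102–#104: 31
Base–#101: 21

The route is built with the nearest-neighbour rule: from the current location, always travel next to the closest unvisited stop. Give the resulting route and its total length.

Base → [#102:12 / #105:15 / #101:21 / #103:23 / #104:30] → #102 (12)
#102 → [#105:22 / #101:28 / #103:30 / #104:31] → #105 (22)
#105 → [#101:6 / #103:8 / #104:16] → #101 (6)
#101 → [#104:10 / #103:14] → #104 (10)
#104 → [#103:12] → #103 (12)
Return #103→Base: 23.
Total = 12 + 22 + 6 + 10 + 12 + 23 = 85.

85 min along Base → #102 → #105 → #101 → #104 → #103 → Base.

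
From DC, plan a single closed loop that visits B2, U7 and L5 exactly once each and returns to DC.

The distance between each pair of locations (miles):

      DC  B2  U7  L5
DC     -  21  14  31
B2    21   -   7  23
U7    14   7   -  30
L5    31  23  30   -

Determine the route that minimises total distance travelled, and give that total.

Shortest round trip = 75 miles.

With 3 stops there are 3!/2 = 3 distinct round trips (a route and its reverse cost the same).
DC - B2 - U7 - L5 - DC: 21+7+30+31 = 89
DC - B2 - L5 - U7 - DC: 21+23+30+14 = 88
DC - U7 - B2 - L5 - DC: 14+7+23+31 = 75
The minimum is 75.
One optimal route: DC → U7 → B2 → L5 → DC (or its reverse).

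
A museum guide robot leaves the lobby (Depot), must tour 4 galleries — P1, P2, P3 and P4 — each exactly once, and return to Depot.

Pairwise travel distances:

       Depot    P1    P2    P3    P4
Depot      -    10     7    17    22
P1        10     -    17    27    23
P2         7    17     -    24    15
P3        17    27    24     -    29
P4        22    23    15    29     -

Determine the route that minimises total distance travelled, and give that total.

There are 12 distinct closed tours to check (reversals are equivalent).
Depot → P1 → P2 → P3 → P4 → Depot: 10+17+24+29+22 = 102
Depot → P1 → P2 → P4 → P3 → Depot: 10+17+15+29+17 = 88
Depot → P1 → P3 → P2 → P4 → Depot: 10+27+24+15+22 = 98
Depot → P1 → P3 → P4 → P2 → Depot: 10+27+29+15+7 = 88
Depot → P1 → P4 → P2 → P3 → Depot: 10+23+15+24+17 = 89
Depot → P1 → P4 → P3 → P2 → Depot: 10+23+29+24+7 = 93
Depot → P2 → P1 → P3 → P4 → Depot: 7+17+27+29+22 = 102
Depot → P2 → P1 → P4 → P3 → Depot: 7+17+23+29+17 = 93
Depot → P2 → P3 → P1 → P4 → Depot: 7+24+27+23+22 = 103
Depot → P2 → P4 → P1 → P3 → Depot: 7+15+23+27+17 = 89
Depot → P3 → P1 → P2 → P4 → Depot: 17+27+17+15+22 = 98
Depot → P3 → P2 → P1 → P4 → Depot: 17+24+17+23+22 = 103
The minimum is 88.
One optimal route: Depot → P1 → P2 → P4 → P3 → Depot (or its reverse).

Minimum total distance: 88.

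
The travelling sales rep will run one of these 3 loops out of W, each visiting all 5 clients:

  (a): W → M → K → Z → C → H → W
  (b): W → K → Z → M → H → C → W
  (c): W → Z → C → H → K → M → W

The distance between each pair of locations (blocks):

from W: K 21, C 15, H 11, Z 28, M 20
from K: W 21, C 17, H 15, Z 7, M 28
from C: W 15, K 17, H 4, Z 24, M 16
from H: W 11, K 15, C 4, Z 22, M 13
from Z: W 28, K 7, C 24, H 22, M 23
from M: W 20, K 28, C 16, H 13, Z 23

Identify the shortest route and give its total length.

(a): 20 + 28 + 7 + 24 + 4 + 11 = 94
(b): 21 + 7 + 23 + 13 + 4 + 15 = 83
(c): 28 + 24 + 4 + 15 + 28 + 20 = 119

83 blocks — (b) is the shortest.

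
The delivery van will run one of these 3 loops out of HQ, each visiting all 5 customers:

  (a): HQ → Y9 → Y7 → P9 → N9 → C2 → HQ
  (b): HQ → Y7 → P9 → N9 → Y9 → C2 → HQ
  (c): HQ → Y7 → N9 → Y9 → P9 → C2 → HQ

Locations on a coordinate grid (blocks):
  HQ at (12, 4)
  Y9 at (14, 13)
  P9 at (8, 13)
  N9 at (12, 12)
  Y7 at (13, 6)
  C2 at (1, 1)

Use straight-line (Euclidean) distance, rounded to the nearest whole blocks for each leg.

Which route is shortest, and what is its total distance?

41 blocks — (c) is the shortest.

(a): 9 + 7 + 9 + 4 + 16 + 11 = 56
(b): 2 + 9 + 4 + 2 + 18 + 11 = 46
(c): 2 + 6 + 2 + 6 + 14 + 11 = 41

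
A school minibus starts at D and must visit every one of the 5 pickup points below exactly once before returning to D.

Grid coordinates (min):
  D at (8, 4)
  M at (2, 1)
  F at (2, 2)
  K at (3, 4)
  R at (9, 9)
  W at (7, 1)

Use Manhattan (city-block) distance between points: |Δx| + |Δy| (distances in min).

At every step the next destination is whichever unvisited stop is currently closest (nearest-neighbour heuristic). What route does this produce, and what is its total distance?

From D: distances to unvisited — W=4, K=5, R=6, F=8, M=9. Nearest is W (4).
From W: distances to unvisited — M=5, F=6, K=7, R=10. Nearest is M (5).
From M: distances to unvisited — F=1, K=4, R=15. Nearest is F (1).
From F: distances to unvisited — K=3, R=14. Nearest is K (3).
From K: distances to unvisited — R=11. Nearest is R (11).
Return R→D: 6.
Total = 4 + 5 + 1 + 3 + 11 + 6 = 30.

Nearest-neighbour total = 30 min; route D → W → M → F → K → R → D.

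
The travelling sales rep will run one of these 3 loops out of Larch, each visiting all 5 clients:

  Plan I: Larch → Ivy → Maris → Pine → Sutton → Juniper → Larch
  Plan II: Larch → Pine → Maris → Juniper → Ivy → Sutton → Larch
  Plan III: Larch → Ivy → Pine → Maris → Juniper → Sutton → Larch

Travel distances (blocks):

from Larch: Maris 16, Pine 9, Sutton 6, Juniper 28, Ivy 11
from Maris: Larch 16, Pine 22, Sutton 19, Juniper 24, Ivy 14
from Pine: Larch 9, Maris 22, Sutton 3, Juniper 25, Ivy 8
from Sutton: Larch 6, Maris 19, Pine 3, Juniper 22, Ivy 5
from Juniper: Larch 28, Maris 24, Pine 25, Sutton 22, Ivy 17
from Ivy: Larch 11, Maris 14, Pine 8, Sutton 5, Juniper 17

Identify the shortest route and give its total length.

Shortest is Plan II, total 83 blocks.

Plan I: 11 + 14 + 22 + 3 + 22 + 28 = 100
Plan II: 9 + 22 + 24 + 17 + 5 + 6 = 83
Plan III: 11 + 8 + 22 + 24 + 22 + 6 = 93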